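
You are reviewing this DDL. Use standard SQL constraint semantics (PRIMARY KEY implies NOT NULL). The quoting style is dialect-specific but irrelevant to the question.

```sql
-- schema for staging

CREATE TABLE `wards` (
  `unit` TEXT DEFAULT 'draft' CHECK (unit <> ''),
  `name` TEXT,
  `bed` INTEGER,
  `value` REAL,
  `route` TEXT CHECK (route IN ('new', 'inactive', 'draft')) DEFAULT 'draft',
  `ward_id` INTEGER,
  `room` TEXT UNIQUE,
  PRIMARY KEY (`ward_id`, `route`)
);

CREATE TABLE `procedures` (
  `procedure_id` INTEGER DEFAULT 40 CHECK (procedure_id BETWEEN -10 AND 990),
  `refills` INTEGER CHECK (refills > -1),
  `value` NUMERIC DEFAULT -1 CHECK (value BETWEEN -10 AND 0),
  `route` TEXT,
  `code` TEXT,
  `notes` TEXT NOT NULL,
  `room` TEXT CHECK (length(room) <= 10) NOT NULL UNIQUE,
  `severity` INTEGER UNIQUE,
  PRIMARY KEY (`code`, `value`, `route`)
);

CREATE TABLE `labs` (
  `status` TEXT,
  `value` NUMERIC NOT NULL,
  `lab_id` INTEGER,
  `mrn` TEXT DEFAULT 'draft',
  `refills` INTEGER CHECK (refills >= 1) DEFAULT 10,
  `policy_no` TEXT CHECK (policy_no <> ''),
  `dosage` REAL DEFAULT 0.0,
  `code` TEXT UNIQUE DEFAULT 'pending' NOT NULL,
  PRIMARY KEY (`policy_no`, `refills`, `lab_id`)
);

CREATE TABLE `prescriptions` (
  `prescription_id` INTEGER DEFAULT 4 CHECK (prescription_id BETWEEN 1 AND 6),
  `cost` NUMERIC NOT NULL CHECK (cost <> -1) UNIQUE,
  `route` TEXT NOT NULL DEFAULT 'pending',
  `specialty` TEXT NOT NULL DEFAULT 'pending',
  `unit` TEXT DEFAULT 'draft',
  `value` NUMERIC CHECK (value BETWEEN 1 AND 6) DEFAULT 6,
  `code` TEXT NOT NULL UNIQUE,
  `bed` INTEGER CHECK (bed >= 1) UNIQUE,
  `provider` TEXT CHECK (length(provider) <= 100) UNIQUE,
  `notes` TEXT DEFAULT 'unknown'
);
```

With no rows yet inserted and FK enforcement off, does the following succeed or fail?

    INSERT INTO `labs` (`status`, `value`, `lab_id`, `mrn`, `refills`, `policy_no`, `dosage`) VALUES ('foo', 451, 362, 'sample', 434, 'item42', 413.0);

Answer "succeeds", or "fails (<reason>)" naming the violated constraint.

NOT NULL columns: code defaults to 'pending'; lab_id is supplied; policy_no is supplied; refills is supplied; value is supplied.
CHECK constraints: 434 satisfies (refills >= 1); 'item42' satisfies (policy_no <> '').
No constraint is violated.

succeeds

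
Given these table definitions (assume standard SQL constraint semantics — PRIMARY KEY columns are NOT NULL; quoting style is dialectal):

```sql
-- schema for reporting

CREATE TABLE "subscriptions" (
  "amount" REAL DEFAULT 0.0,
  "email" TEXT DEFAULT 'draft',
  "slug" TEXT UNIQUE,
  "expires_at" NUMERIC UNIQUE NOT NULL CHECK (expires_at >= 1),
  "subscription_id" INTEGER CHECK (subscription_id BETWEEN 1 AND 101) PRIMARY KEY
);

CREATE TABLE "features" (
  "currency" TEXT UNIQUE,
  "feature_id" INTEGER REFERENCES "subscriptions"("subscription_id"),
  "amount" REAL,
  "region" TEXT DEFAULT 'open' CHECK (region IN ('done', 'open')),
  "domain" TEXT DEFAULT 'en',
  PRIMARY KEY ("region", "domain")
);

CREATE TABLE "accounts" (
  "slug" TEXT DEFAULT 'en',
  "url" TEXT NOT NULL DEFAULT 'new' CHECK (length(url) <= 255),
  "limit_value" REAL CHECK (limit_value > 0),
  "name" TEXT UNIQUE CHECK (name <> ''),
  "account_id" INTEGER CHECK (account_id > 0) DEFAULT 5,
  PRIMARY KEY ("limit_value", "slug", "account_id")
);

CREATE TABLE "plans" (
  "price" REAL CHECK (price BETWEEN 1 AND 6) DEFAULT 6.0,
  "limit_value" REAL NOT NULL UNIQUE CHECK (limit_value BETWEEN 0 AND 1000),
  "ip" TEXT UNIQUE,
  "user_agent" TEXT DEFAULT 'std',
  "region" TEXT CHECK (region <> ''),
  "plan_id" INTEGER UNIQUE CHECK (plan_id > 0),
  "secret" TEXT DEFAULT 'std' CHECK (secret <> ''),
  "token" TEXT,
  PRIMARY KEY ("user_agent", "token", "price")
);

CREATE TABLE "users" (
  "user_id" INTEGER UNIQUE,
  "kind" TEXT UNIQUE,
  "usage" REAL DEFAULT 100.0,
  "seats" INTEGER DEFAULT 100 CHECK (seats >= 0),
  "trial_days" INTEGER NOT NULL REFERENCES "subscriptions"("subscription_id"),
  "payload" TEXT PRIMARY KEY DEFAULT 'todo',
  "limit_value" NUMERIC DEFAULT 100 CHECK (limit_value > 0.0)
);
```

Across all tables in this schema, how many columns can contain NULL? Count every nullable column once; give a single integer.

subscriptions: 3 nullable (amount, email, slug — PK (subscription_id) and explicit NOT NULL columns excluded).
features: 3 nullable (currency, feature_id, amount — PK (region, domain) and explicit NOT NULL columns excluded).
accounts: 1 nullable (name — PK (limit_value, slug, account_id) and explicit NOT NULL columns excluded).
plans: 4 nullable (ip, region, plan_id, secret — PK (user_agent, token, price) and explicit NOT NULL columns excluded).
users: 5 nullable (user_id, kind, usage, seats, limit_value — PK (payload) and explicit NOT NULL columns excluded).
Total: 3 + 3 + 1 + 4 + 5 = 16.

16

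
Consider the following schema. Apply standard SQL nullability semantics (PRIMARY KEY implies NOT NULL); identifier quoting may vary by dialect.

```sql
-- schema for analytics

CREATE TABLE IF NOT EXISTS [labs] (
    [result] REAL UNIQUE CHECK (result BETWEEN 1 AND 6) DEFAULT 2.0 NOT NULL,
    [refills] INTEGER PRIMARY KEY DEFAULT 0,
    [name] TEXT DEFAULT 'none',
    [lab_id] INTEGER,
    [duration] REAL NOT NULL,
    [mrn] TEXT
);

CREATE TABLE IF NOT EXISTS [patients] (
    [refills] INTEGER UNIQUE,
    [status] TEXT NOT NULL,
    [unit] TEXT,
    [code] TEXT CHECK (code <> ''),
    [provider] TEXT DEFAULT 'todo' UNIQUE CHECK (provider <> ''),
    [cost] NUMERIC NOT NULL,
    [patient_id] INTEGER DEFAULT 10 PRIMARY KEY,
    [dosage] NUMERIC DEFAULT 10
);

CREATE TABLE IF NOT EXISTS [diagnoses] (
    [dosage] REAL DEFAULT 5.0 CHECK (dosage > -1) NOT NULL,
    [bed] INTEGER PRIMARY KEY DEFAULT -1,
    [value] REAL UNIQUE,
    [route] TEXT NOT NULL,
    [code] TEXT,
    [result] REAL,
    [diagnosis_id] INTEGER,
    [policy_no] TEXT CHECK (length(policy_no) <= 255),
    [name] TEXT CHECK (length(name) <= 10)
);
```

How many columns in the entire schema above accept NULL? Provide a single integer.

14

labs: 3 nullable (name, lab_id, mrn — PK (refills) and explicit NOT NULL columns excluded).
patients: 5 nullable (refills, unit, code, provider, dosage — PK (patient_id) and explicit NOT NULL columns excluded).
diagnoses: 6 nullable (value, code, result, diagnosis_id, policy_no, name — PK (bed) and explicit NOT NULL columns excluded).
Total: 3 + 5 + 6 = 14.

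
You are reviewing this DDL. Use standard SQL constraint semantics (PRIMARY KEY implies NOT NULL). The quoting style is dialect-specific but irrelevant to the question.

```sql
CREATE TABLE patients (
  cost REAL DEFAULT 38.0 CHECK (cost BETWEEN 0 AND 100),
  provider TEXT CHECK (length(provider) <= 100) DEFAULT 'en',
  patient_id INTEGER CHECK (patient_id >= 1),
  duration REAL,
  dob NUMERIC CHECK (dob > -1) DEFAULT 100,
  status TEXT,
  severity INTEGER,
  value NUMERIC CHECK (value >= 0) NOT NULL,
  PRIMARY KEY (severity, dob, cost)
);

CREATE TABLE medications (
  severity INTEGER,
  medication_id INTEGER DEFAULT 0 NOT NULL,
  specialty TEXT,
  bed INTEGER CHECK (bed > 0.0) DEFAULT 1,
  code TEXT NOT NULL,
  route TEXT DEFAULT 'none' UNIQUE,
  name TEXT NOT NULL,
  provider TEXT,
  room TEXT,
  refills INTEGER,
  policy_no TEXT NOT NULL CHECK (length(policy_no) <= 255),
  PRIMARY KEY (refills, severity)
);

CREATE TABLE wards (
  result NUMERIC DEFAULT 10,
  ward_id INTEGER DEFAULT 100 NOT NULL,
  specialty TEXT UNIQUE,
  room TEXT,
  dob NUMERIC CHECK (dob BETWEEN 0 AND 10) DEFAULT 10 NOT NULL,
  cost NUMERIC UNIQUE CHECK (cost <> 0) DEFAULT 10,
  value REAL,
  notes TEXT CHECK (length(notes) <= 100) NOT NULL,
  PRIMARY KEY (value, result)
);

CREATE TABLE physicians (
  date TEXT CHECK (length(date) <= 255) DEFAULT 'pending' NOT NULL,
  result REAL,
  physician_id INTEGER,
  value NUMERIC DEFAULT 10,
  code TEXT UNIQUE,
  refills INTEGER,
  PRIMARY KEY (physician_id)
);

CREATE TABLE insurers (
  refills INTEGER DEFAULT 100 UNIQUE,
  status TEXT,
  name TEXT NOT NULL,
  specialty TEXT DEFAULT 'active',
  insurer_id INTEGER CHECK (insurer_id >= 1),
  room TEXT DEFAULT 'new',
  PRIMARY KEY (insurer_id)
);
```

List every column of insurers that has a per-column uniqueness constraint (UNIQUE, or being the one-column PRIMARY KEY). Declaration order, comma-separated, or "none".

- refills: declared UNIQUE → unique.
- status: no UNIQUE or single-column PK constraint.
- name: no UNIQUE or single-column PK constraint.
- specialty: no UNIQUE or single-column PK constraint.
- insurer_id: single-column PRIMARY KEY → unique.
- room: no UNIQUE or single-column PK constraint.

refills, insurer_id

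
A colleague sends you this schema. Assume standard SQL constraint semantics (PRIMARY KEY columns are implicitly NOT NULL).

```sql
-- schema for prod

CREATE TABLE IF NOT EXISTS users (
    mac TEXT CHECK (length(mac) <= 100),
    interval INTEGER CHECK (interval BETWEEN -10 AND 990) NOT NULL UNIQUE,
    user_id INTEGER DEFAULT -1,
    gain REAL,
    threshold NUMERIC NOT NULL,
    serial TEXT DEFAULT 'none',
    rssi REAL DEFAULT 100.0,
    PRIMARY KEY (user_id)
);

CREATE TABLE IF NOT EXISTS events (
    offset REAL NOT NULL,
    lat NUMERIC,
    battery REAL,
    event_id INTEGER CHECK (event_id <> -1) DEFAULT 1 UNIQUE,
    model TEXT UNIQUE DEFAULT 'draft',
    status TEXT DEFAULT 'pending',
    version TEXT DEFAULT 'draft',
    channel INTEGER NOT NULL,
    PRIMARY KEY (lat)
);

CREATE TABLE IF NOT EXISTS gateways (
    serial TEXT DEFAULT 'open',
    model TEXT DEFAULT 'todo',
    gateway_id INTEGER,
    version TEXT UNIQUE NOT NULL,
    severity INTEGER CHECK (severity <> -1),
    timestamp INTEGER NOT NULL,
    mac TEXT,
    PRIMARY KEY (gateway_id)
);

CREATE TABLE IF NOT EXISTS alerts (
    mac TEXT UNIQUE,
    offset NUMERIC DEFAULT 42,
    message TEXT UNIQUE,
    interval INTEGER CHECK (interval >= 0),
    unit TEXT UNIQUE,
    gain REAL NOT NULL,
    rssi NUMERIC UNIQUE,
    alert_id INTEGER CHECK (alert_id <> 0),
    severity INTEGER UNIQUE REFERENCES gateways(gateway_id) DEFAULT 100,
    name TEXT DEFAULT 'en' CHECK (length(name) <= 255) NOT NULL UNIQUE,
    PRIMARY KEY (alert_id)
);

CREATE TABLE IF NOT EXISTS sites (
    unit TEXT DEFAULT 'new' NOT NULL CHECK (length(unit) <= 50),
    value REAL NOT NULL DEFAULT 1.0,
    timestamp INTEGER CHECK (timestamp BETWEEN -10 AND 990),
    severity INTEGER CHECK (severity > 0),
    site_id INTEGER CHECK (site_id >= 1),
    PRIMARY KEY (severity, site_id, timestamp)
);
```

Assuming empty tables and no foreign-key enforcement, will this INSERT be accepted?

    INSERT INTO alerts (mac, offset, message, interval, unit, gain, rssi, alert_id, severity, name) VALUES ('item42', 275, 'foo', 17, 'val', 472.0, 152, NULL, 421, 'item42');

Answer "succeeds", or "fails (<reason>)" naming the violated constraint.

alert_id is explicitly set to NULL, but alert_id is part of the PRIMARY KEY (implied NOT NULL).

fails (NOT NULL on alert_id)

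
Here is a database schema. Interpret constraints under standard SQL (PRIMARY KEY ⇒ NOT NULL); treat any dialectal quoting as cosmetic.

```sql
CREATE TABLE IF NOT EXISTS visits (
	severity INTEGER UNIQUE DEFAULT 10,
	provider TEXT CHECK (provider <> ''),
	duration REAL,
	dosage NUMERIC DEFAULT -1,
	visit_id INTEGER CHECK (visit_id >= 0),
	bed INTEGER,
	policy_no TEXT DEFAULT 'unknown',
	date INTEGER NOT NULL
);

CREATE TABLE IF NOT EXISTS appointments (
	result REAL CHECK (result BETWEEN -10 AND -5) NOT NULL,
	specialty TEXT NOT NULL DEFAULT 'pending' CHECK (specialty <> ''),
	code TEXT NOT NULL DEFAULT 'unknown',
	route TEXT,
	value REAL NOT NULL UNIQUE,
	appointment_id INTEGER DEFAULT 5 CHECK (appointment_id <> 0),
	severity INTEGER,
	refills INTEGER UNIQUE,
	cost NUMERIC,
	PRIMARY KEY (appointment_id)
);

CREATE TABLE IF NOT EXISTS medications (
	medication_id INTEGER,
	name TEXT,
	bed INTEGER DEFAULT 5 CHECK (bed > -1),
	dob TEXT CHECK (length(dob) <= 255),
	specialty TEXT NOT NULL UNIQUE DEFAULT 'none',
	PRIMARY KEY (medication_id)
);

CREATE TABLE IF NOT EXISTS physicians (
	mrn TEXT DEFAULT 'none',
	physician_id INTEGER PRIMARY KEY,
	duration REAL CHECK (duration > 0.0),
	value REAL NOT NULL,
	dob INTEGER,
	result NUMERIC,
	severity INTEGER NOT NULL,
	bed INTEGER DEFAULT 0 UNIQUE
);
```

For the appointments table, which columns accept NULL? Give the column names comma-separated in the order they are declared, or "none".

- result: declared NOT NULL → not nullable.
- specialty: declared NOT NULL → not nullable.
- code: declared NOT NULL → not nullable.
- route: no NOT NULL constraint applies → nullable.
- value: declared NOT NULL → not nullable.
- appointment_id: part of the PRIMARY KEY, which implies NOT NULL → not nullable.
- severity: no NOT NULL constraint applies → nullable.
- refills: UNIQUE does not imply NOT NULL → nullable.
- cost: no NOT NULL constraint applies → nullable.

route, severity, refills, cost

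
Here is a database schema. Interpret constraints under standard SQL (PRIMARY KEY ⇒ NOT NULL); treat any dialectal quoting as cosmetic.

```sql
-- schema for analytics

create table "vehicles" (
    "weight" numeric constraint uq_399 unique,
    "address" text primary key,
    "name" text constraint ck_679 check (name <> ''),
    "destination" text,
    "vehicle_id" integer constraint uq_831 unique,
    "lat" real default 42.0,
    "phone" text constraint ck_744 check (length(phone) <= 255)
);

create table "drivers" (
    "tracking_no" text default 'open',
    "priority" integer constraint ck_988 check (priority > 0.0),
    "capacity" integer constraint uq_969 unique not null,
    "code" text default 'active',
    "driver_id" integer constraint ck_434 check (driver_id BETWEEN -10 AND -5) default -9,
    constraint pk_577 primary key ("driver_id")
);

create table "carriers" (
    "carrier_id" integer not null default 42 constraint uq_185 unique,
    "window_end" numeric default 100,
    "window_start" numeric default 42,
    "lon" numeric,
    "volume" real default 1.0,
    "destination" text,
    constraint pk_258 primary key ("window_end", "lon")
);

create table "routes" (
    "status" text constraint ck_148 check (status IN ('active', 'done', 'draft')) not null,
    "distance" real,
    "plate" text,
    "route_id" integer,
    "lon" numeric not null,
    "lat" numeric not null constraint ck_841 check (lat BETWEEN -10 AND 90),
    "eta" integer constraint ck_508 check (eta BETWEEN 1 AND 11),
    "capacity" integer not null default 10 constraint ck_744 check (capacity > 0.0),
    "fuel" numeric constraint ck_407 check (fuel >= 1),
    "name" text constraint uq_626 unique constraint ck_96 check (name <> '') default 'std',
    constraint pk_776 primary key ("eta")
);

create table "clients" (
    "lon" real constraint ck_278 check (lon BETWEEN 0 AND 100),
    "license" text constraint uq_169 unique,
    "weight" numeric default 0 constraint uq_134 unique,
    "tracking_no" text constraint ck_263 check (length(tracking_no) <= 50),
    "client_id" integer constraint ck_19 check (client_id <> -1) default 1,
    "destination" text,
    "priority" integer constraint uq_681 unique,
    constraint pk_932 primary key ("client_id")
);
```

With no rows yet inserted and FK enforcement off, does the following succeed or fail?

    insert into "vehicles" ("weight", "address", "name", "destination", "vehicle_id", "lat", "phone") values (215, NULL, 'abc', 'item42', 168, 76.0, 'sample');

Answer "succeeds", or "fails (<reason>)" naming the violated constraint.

fails (NOT NULL on address)

address is explicitly set to NULL, but address is part of the PRIMARY KEY (implied NOT NULL).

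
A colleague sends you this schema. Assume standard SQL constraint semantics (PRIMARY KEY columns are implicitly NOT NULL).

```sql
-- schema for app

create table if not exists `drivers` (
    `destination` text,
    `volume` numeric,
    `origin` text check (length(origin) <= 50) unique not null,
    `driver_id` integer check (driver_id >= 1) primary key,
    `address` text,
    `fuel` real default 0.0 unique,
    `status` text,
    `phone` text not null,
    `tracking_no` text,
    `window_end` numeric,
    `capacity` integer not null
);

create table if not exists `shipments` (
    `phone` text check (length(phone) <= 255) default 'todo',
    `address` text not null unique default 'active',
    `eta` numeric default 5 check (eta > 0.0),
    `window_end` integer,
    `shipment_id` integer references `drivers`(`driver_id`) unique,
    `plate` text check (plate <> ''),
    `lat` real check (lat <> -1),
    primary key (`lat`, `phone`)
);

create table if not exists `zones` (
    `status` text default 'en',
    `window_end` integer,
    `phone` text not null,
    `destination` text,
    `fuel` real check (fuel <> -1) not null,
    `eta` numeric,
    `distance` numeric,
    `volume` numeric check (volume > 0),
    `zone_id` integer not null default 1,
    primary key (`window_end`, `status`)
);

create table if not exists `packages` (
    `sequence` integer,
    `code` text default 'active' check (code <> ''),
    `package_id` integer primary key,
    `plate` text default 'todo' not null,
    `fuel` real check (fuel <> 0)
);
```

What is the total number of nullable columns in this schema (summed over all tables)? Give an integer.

drivers: 7 nullable (destination, volume, address, fuel, status, tracking_no, window_end — PK (driver_id) and explicit NOT NULL columns excluded).
shipments: 4 nullable (eta, window_end, shipment_id, plate — PK (lat, phone) and explicit NOT NULL columns excluded).
zones: 4 nullable (destination, eta, distance, volume — PK (window_end, status) and explicit NOT NULL columns excluded).
packages: 3 nullable (sequence, code, fuel — PK (package_id) and explicit NOT NULL columns excluded).
Total: 7 + 4 + 4 + 3 = 18.

18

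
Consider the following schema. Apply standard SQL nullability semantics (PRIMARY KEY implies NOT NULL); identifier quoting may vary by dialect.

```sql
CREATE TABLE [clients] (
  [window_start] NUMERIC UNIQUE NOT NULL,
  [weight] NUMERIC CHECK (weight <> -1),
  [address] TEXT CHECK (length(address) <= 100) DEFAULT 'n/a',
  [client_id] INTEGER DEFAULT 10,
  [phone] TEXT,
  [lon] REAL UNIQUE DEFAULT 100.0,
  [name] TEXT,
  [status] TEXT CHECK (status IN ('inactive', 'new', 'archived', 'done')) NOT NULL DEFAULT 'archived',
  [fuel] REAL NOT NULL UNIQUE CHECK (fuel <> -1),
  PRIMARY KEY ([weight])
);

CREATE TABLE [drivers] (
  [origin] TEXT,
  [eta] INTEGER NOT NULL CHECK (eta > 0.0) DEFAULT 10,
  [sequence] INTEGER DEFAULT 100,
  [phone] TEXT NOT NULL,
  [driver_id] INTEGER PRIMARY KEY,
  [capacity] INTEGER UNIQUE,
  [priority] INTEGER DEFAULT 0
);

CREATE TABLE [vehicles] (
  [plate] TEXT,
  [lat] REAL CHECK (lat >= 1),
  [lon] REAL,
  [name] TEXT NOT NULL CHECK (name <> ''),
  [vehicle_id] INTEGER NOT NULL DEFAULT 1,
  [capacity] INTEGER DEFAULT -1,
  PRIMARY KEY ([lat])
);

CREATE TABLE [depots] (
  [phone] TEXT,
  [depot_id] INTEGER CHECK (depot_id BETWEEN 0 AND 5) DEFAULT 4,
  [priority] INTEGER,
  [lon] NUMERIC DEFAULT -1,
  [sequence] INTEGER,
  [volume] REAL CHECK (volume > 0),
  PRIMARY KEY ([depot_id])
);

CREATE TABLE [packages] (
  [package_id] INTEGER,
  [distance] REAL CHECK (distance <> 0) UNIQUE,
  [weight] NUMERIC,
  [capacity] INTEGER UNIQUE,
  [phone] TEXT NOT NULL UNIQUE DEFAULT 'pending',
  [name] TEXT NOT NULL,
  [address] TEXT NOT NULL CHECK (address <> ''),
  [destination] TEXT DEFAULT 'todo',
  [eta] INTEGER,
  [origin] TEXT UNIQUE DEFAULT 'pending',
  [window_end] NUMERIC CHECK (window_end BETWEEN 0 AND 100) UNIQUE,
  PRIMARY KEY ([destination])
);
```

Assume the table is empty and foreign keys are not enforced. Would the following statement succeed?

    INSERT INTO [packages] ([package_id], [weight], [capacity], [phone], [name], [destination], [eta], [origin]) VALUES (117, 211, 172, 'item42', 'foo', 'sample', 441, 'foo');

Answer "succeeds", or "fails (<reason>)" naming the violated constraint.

fails (NOT NULL on address)

address is omitted from the column list and has no DEFAULT, so it would receive NULL.
But address is declared NOT NULL.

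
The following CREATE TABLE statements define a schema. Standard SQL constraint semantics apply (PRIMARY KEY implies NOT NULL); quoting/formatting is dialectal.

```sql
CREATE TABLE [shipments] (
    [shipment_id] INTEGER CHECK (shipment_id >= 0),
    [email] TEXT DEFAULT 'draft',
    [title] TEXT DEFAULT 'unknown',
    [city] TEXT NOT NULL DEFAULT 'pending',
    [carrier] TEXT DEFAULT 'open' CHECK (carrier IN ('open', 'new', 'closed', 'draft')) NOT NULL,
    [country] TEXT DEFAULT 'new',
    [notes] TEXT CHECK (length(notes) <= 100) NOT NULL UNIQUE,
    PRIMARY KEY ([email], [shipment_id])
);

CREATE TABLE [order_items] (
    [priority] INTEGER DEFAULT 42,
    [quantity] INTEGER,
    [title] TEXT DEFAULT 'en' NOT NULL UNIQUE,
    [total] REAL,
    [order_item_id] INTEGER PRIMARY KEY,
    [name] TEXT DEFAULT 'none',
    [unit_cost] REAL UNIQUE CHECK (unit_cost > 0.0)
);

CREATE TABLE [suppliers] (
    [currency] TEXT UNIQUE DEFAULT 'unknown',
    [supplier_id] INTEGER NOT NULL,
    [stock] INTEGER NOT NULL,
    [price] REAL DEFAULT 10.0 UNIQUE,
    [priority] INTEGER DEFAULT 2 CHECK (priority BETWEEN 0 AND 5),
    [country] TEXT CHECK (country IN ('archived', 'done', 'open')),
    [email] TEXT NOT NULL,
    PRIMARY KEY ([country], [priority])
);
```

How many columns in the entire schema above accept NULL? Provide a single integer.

shipments: 2 nullable (title, country — PK (email, shipment_id) and explicit NOT NULL columns excluded).
order_items: 5 nullable (priority, quantity, total, name, unit_cost — PK (order_item_id) and explicit NOT NULL columns excluded).
suppliers: 2 nullable (currency, price — PK (country, priority) and explicit NOT NULL columns excluded).
Total: 2 + 5 + 2 = 9.

9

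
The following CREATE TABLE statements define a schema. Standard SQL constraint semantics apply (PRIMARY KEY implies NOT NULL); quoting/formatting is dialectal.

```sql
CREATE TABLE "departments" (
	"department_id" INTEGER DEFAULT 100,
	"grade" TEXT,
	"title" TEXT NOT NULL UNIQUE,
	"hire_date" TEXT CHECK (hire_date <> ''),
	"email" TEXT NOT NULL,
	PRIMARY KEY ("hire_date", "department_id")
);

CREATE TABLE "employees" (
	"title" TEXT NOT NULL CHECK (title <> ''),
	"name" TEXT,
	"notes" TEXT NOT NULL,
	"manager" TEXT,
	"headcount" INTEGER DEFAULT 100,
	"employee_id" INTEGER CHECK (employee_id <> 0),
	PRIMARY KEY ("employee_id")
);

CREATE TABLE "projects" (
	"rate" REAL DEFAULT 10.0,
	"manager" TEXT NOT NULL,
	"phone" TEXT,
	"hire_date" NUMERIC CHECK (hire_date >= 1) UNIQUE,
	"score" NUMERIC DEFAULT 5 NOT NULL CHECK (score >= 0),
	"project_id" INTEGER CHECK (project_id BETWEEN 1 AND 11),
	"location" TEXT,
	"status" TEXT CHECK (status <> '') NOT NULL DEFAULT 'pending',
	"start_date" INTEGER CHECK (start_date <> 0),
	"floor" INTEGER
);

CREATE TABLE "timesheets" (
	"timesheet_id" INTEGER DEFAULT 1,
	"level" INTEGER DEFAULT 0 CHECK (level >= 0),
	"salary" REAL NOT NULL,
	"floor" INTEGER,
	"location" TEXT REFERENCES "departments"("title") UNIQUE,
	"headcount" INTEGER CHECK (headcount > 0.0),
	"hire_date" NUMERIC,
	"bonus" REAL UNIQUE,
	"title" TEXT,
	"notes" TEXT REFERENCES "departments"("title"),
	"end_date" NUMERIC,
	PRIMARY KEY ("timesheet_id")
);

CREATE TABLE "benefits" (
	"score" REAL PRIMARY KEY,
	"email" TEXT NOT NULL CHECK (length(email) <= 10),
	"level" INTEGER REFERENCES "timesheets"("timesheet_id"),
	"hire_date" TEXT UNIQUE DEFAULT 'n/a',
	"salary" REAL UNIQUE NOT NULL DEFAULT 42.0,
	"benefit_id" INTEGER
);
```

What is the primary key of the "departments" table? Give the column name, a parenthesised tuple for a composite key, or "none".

A table-level PRIMARY KEY clause names 2 columns: hire_date, department_id.
This is a composite key — the combination is unique, not each column individually.

(hire_date, department_id)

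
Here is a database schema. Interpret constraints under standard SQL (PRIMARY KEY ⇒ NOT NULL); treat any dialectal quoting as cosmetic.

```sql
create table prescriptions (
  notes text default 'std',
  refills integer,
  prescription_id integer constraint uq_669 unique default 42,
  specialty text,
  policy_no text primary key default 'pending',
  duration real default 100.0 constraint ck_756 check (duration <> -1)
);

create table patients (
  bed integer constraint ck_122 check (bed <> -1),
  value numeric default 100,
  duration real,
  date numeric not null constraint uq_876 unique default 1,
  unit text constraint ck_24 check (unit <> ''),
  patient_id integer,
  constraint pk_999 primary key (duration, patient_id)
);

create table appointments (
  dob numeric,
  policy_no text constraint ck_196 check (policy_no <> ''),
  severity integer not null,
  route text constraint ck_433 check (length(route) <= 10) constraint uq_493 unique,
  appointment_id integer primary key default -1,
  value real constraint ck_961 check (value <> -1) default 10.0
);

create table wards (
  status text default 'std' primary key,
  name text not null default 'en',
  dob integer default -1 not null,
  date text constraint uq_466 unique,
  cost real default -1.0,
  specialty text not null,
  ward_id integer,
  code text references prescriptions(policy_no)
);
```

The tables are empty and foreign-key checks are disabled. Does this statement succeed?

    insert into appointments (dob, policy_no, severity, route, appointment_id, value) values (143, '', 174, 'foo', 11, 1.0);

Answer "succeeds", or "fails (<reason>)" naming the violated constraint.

fails (CHECK on policy_no)

The value '' for policy_no violates CHECK (policy_no <> '').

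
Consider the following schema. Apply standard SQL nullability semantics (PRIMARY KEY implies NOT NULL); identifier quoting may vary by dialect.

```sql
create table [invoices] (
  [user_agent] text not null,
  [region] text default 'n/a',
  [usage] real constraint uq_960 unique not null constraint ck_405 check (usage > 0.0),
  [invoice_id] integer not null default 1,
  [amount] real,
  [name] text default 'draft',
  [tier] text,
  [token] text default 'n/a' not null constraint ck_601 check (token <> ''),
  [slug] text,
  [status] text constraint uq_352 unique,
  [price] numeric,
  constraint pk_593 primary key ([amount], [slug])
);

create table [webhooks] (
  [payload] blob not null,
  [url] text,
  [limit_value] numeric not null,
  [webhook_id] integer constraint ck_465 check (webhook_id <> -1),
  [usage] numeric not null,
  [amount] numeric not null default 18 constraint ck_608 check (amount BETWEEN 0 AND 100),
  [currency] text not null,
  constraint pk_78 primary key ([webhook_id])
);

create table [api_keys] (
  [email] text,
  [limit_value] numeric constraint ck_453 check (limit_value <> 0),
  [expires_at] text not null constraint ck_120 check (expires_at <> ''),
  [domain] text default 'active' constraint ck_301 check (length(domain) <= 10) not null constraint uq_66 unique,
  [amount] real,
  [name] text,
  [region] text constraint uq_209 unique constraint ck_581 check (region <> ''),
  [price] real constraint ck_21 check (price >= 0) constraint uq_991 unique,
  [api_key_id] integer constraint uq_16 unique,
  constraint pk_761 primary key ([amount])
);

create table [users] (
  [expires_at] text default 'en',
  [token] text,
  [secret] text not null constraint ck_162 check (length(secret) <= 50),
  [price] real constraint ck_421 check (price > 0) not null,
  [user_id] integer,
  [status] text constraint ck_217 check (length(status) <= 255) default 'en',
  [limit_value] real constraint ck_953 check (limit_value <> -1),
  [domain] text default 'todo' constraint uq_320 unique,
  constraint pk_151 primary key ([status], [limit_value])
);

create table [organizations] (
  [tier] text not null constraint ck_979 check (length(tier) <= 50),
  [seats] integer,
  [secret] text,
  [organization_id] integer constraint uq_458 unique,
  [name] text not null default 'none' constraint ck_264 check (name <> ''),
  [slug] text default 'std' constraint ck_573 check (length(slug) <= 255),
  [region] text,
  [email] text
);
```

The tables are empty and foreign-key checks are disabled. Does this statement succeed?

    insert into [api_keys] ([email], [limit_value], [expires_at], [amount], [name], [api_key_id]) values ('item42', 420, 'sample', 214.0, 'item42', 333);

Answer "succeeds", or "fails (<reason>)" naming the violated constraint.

succeeds

NOT NULL columns: amount is supplied; domain defaults to 'active'; expires_at is supplied.
CHECK constraints: 420 satisfies (limit_value <> 0); 'sample' satisfies (expires_at <> '').
No constraint is violated.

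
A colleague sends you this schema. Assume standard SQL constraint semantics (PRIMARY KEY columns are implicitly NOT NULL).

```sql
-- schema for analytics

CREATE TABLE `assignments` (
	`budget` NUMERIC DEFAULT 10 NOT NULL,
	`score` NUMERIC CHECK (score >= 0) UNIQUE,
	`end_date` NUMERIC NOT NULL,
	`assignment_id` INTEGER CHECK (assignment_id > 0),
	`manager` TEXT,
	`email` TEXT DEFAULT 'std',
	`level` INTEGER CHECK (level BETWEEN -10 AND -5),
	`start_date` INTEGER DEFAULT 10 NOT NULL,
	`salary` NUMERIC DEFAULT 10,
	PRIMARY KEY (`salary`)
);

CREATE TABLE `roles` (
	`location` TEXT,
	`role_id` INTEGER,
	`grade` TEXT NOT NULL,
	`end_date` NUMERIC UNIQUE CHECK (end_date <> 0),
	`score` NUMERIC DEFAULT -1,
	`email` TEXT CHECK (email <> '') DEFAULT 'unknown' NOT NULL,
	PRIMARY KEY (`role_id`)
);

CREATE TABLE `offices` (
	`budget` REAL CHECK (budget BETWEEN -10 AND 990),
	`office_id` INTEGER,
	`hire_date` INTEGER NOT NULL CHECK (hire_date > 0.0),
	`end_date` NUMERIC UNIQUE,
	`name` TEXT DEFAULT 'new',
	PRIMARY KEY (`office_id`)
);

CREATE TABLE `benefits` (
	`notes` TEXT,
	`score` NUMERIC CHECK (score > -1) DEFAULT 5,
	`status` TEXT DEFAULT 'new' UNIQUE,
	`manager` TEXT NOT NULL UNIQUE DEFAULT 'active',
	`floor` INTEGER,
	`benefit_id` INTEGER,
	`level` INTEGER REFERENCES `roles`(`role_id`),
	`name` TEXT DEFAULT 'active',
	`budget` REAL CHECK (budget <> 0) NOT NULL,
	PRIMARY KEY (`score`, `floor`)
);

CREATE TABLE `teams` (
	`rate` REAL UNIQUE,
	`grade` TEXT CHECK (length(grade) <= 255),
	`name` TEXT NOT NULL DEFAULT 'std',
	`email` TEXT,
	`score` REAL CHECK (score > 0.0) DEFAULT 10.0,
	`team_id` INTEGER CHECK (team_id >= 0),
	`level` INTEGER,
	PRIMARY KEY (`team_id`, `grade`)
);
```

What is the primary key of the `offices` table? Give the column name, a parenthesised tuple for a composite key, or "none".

office_id

office_id is declared PRIMARY KEY as a table-level PRIMARY KEY clause.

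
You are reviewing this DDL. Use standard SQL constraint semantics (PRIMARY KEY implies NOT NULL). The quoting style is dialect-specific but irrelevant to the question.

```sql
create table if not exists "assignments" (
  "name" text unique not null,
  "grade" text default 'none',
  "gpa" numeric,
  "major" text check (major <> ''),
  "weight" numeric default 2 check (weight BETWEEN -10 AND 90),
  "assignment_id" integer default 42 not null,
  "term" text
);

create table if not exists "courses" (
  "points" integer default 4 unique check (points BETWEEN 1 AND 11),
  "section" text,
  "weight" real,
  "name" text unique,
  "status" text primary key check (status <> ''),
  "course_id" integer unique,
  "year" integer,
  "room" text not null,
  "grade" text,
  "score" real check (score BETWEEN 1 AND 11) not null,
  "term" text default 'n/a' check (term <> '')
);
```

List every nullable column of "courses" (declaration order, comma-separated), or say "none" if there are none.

- points: CHECK does not forbid NULL (a CHECK constraint passes when its expression is NULL) → nullable.
- section: no NOT NULL constraint applies → nullable.
- weight: no NOT NULL constraint applies → nullable.
- name: UNIQUE does not imply NOT NULL → nullable.
- status: part of the PRIMARY KEY, which implies NOT NULL → not nullable.
- course_id: UNIQUE does not imply NOT NULL → nullable.
- year: no NOT NULL constraint applies → nullable.
- room: declared NOT NULL → not nullable.
- grade: no NOT NULL constraint applies → nullable.
- score: declared NOT NULL → not nullable.
- term: CHECK does not forbid NULL (a CHECK constraint passes when its expression is NULL) → nullable.

points, section, weight, name, course_id, year, grade, term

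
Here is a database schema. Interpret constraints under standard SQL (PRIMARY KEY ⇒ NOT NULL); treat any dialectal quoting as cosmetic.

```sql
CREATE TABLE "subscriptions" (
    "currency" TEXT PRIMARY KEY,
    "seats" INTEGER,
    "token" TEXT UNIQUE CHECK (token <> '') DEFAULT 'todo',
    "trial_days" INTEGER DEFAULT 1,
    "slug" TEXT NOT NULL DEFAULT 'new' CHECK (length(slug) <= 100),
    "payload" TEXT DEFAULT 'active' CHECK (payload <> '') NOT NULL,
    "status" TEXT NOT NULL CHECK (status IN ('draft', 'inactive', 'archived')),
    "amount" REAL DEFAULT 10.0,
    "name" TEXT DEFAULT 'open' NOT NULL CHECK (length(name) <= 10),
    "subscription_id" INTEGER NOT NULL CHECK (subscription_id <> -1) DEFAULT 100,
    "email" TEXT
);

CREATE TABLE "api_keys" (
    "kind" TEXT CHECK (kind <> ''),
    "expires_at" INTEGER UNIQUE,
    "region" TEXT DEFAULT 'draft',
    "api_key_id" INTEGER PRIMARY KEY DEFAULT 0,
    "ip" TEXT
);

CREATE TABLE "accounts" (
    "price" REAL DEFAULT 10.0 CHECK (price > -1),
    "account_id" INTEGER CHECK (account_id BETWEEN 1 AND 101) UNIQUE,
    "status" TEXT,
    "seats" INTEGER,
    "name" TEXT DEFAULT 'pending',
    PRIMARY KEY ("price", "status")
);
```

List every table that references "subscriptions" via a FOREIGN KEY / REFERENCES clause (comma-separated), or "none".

none

No REFERENCES clause anywhere in the schema names subscriptions.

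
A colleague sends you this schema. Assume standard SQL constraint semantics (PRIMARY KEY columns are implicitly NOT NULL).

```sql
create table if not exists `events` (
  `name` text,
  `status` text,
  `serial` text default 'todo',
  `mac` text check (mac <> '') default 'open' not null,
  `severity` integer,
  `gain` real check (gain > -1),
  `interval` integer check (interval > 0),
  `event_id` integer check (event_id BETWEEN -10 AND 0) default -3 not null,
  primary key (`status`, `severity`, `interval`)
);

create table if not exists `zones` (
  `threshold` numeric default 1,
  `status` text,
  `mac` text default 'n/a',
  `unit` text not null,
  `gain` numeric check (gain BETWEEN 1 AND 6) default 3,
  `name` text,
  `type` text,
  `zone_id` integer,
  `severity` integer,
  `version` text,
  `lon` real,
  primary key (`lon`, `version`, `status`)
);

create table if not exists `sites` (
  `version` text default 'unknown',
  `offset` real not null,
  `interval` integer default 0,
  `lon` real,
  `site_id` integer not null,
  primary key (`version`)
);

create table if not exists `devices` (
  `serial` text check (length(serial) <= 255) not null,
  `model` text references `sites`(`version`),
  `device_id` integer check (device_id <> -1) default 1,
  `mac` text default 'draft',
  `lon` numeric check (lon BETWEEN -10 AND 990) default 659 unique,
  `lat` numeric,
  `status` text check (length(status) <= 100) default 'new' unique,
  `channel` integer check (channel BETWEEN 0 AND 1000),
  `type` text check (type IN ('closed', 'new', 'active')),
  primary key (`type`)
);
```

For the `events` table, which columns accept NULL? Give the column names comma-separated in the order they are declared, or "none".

- name: no NOT NULL constraint applies → nullable.
- status: part of the PRIMARY KEY, which implies NOT NULL → not nullable.
- serial: DEFAULT only fills an omitted column; an explicit NULL is still allowed → nullable.
- mac: declared NOT NULL → not nullable.
- severity: part of the PRIMARY KEY, which implies NOT NULL → not nullable.
- gain: CHECK does not forbid NULL (a CHECK constraint passes when its expression is NULL) → nullable.
- interval: part of the PRIMARY KEY, which implies NOT NULL → not nullable.
- event_id: declared NOT NULL → not nullable.

name, serial, gain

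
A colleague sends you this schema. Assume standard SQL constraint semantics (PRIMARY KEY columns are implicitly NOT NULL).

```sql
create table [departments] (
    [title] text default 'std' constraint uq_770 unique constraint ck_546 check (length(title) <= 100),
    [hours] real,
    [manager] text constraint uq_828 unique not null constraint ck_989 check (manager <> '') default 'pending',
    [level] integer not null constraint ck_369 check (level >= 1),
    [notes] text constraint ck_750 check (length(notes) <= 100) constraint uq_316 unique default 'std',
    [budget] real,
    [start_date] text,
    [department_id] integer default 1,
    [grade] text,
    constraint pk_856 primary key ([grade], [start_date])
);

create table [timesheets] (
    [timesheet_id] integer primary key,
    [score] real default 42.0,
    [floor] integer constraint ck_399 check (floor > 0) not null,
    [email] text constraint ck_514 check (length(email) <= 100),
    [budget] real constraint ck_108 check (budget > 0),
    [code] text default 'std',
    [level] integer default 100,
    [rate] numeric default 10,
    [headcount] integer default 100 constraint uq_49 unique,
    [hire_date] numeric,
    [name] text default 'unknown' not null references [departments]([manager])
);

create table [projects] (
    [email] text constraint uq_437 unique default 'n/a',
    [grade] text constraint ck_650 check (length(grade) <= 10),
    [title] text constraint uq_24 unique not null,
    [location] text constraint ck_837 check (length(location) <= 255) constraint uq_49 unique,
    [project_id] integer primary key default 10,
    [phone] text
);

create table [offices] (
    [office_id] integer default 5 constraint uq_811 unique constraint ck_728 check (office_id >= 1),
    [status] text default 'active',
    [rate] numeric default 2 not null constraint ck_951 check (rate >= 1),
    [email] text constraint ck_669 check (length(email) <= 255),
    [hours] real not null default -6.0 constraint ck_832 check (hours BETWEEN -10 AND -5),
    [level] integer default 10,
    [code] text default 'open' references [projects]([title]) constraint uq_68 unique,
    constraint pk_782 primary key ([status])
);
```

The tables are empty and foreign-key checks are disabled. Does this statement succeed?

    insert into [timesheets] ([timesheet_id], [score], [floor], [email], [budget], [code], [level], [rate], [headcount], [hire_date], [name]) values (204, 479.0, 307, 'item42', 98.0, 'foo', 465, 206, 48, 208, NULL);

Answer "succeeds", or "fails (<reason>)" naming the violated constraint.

name is explicitly set to NULL, but name is declared NOT NULL.

fails (NOT NULL on name)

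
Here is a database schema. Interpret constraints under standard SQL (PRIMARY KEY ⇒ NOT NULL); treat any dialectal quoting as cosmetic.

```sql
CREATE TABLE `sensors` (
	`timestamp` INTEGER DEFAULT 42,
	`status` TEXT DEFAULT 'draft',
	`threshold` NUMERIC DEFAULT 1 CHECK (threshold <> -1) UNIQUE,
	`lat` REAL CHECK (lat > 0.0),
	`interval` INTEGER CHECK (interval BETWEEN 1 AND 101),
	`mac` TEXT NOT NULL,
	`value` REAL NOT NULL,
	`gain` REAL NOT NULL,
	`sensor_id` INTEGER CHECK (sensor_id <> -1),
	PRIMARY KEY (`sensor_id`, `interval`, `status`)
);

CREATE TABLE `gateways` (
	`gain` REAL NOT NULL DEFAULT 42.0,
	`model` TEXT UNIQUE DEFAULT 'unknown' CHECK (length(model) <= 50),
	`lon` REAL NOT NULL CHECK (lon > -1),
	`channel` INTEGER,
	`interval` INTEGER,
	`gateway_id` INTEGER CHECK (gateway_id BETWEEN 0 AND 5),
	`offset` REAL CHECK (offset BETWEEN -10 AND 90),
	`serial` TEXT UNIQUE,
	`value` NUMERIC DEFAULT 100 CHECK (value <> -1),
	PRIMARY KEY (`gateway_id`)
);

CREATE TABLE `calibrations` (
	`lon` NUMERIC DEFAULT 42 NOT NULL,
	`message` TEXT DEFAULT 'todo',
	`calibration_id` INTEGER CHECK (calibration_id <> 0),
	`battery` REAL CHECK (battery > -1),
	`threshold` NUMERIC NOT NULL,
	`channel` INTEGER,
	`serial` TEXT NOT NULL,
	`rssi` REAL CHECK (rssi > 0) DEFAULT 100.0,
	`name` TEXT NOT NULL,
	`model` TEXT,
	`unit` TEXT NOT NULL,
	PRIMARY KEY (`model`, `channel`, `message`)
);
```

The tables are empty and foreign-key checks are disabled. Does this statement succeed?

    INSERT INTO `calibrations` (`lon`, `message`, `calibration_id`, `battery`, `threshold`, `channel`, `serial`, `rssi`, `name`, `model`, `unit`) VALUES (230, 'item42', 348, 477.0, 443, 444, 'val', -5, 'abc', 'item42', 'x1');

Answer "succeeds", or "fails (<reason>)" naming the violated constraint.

fails (CHECK on rssi)

The value -5 for rssi violates CHECK (rssi > 0).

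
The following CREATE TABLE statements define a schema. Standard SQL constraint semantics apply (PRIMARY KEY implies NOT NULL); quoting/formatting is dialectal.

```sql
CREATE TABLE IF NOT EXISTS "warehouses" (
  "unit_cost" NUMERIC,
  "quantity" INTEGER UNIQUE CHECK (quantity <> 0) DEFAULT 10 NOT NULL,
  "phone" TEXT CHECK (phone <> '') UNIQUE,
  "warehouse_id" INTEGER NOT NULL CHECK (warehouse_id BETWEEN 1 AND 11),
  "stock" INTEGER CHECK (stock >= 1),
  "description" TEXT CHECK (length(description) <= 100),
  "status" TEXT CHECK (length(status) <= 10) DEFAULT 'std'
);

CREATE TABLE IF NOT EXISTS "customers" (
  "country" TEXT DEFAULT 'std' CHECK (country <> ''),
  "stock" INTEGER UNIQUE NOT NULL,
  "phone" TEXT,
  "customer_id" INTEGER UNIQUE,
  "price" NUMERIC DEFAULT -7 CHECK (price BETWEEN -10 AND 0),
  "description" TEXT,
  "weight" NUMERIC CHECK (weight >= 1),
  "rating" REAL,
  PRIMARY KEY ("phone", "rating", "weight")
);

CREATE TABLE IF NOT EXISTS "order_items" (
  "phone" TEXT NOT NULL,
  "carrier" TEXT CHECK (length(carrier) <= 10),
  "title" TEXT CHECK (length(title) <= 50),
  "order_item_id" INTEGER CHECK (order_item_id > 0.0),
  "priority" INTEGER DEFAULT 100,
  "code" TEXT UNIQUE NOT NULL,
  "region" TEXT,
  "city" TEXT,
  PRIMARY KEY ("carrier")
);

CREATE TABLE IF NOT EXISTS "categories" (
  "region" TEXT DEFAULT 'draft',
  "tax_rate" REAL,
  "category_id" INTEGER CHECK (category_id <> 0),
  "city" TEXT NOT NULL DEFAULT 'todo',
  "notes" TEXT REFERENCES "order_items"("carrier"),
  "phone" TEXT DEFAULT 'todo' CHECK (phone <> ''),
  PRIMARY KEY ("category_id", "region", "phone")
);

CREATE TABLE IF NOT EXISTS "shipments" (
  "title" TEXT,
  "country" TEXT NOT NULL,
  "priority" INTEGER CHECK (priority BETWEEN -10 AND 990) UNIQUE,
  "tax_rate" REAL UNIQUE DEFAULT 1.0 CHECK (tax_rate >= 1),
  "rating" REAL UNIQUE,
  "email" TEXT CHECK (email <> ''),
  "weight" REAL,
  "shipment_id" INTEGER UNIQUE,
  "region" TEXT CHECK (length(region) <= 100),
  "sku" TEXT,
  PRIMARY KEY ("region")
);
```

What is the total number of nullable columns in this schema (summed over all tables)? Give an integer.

24

warehouses: 5 nullable (unit_cost, phone, stock, description, status — PK none and explicit NOT NULL columns excluded).
customers: 4 nullable (country, customer_id, price, description — PK (phone, rating, weight) and explicit NOT NULL columns excluded).
order_items: 5 nullable (title, order_item_id, priority, region, city — PK (carrier) and explicit NOT NULL columns excluded).
categories: 2 nullable (tax_rate, notes — PK (category_id, region, phone) and explicit NOT NULL columns excluded).
shipments: 8 nullable (title, priority, tax_rate, rating, email, weight, shipment_id, sku — PK (region) and explicit NOT NULL columns excluded).
Total: 5 + 4 + 5 + 2 + 8 = 24.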